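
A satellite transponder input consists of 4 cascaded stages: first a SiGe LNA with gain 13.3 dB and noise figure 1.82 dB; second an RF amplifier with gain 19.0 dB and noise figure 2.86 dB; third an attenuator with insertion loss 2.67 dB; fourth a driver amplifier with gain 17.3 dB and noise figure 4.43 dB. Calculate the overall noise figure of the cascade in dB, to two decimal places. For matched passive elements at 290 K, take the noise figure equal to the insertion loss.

Convert to linear (a loss of L dB is a gain of −L dB): F_i = 10^(NF_i/10), G_i = 10^(G_i,dB/10)
  Stage 1: F_1 = 10^(1.82/10) = 1.521, G_1 = 10^(13.3/10) = 21.38
  Stage 2: F_2 = 10^(2.86/10) = 1.932, G_2 = 10^(19.0/10) = 79.43
  Stage 3: F_3 = 10^(2.67/10) = 1.849, G_3 = 10^(−2.67/10) = 0.5408
  Stage 4: F_4 = 10^(4.43/10) = 2.773, G_4 = 10^(17.3/10) = 53.70
Friis cascade:
  F = 1.521 + (1.932 − 1)/21.38 + (1.849 − 1)/1698 + (2.773 − 1)/918.3 = 1.567
NF = 10 log₁₀(1.567) = 1.95 dB

1.95 dB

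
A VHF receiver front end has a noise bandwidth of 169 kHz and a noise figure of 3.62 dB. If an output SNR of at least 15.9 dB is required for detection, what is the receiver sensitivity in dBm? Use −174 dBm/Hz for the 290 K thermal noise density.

Sensitivity = −174 + 10 log₁₀(B) + NF + SNR_min
= −174 + 52.28 + 3.62 + 15.9
= −102.20 dBm → −102.2 dBm

−102.2 dBm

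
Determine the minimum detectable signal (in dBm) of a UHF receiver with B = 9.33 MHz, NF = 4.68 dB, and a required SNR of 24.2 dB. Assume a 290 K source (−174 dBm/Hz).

Sensitivity = −174 + 10 log₁₀(B) + NF + SNR_min
= −174 + 69.7 + 4.68 + 24.2
= −75.42 dBm → −75.4 dBm

−75.4 dBm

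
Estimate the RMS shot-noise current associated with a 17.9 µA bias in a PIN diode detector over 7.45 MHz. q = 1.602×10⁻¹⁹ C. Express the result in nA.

6.54 nA

I_n = √(2qI·B)
2qI·B = 2 × 1.602×10⁻¹⁹ × 1.79×10⁻⁵ × 7.45×10⁶ = 4.27×10⁻¹⁷ A²
I_n = √(4.27×10⁻¹⁷) = 6.54×10⁻⁹ A = 6.54 nA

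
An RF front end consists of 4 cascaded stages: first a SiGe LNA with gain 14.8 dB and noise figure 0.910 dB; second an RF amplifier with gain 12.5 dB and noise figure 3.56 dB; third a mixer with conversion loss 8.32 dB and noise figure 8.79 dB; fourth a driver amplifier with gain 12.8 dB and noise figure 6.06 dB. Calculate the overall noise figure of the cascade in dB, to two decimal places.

1.22 dB

Convert to linear (a loss of L dB is a gain of −L dB): F_i = 10^(NF_i/10), G_i = 10^(G_i,dB/10)
  Stage 1: F_1 = 10^(0.910/10) = 1.233, G_1 = 10^(14.8/10) = 30.20
  Stage 2: F_2 = 10^(3.56/10) = 2.270, G_2 = 10^(12.5/10) = 17.78
  Stage 3: F_3 = 10^(8.79/10) = 7.568, G_3 = 10^(−8.32/10) = 0.1472
  Stage 4: F_4 = 10^(6.06/10) = 4.036, G_4 = 10^(12.8/10) = 19.05
Friis cascade:
  F = 1.233 + (2.270 − 1)/30.20 + (7.568 − 1)/537.0 + (4.036 − 1)/79.07 = 1.326
NF = 10 log₁₀(1.326) = 1.22 dB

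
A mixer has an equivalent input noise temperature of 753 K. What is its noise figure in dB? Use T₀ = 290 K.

F = 1 + T_e/T₀ = 1 + 753/290 = 3.59655
NF = 10 log₁₀(3.59655) = 5.56 dB

5.56 dB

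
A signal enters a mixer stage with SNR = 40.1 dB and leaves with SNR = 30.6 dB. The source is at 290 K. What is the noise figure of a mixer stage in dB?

NF (dB) = SNR_in(dB) − SNR_out(dB) when the source is at T₀
NF = 40.1 − 30.6 = 9.5 dB

9.5 dB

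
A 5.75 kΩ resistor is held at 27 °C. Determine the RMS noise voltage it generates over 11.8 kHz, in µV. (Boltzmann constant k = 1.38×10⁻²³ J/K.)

T = 27 °C + 273.15 = 300.15 K
V_n = √(4kTRB)
4kTRB = 4 × 1.38×10⁻²³ × 300.15 × 5.75×10³ × 1.18×10⁴ = 1.12×10⁻¹² V²
V_n = √(1.12×10⁻¹²) = 1.06×10⁻⁶ V = 1.06 µV

1.06 µV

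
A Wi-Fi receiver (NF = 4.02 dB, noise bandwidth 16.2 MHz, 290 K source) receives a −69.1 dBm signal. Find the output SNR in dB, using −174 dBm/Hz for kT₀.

28.8 dB

Noise floor: N = −174 + 10 log₁₀(B) + NF
10 log₁₀(1.62×10⁷) = 72.1 dB
N = −174 + 72.1 + 4.02 = −97.88 dBm
SNR = P_sig − N = −69.1 − (−97.88) = 28.78 dB → 28.8 dB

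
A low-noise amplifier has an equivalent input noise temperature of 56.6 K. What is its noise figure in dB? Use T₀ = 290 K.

F = 1 + T_e/T₀ = 1 + 56.6/290 = 1.19517
NF = 10 log₁₀(1.19517) = 0.774 dB

0.774 dB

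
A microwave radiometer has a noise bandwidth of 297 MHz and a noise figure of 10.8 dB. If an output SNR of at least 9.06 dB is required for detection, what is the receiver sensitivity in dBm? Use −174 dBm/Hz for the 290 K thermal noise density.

Sensitivity = −174 + 10 log₁₀(B) + NF + SNR_min
= −174 + 84.73 + 10.8 + 9.06
= −69.41 dBm → −69.4 dBm

−69.4 dBm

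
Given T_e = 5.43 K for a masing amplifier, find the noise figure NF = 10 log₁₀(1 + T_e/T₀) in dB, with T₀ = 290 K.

0.081 dB

F = 1 + T_e/T₀ = 1 + 5.43/290 = 1.01872
NF = 10 log₁₀(1.01872) = 0.081 dB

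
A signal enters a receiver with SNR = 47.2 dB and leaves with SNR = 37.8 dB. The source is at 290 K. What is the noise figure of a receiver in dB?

NF (dB) = SNR_in(dB) − SNR_out(dB) when the source is at T₀
NF = 47.2 − 37.8 = 9.4 dB

9.4 dB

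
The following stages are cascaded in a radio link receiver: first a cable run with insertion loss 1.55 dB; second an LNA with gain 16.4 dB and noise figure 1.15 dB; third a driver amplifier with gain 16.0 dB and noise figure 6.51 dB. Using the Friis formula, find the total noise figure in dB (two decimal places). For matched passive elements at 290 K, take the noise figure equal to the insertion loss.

2.96 dB

Convert to linear (a loss of L dB is a gain of −L dB): F_i = 10^(NF_i/10), G_i = 10^(G_i,dB/10)
  Stage 1: F_1 = 10^(1.55/10) = 1.429, G_1 = 10^(−1.55/10) = 0.6998
  Stage 2: F_2 = 10^(1.15/10) = 1.303, G_2 = 10^(16.4/10) = 43.65
  Stage 3: F_3 = 10^(6.51/10) = 4.477, G_3 = 10^(16.0/10) = 39.81
Friis cascade:
  F = 1.429 + (1.303 − 1)/0.6998 + (4.477 − 1)/30.55 = 1.976
NF = 10 log₁₀(1.976) = 2.96 dB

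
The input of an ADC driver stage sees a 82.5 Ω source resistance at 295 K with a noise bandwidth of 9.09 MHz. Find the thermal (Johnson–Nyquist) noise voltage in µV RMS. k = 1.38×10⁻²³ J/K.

V_n = √(4kTRB)
4kTRB = 4 × 1.38×10⁻²³ × 295 × 8.25×10¹ × 9.09×10⁶ = 1.22×10⁻¹¹ V²
V_n = √(1.22×10⁻¹¹) = 3.49×10⁻⁶ V = 3.49 µV

3.49 µV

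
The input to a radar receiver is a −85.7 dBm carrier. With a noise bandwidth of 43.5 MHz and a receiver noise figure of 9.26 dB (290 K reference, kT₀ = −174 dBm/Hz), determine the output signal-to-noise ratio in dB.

2.7 dB

Noise floor: N = −174 + 10 log₁₀(B) + NF
10 log₁₀(4.35×10⁷) = 76.38 dB
N = −174 + 76.38 + 9.26 = −88.36 dBm
SNR = P_sig − N = −85.7 − (−88.36) = 2.66 dB → 2.7 dB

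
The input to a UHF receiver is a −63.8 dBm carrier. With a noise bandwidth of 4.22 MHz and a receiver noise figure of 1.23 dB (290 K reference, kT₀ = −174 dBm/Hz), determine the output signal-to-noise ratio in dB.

42.7 dB

Noise floor: N = −174 + 10 log₁₀(B) + NF
10 log₁₀(4.22×10⁶) = 66.25 dB
N = −174 + 66.25 + 1.23 = −106.52 dBm
SNR = P_sig − N = −63.8 − (−106.52) = 42.72 dB → 42.7 dB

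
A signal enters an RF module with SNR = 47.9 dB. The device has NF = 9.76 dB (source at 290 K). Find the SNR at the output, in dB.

By definition F = SNR_in/SNR_out, so in dB: SNR_out = SNR_in − NF
SNR_out = 47.9 − 9.76 = 38.14 dB

38.14 dB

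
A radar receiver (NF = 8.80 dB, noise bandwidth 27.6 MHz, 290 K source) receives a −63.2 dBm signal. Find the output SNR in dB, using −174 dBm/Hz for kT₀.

27.6 dB

Noise floor: N = −174 + 10 log₁₀(B) + NF
10 log₁₀(2.76×10⁷) = 74.41 dB
N = −174 + 74.41 + 8.80 = −90.79 dBm
SNR = P_sig − N = −63.2 − (−90.79) = 27.59 dB → 27.6 dB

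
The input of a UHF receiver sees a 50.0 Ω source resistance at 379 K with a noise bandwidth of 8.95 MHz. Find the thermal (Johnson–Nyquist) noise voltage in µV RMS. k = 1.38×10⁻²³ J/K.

3.06 µV

V_n = √(4kTRB)
4kTRB = 4 × 1.38×10⁻²³ × 379 × 5.00×10¹ × 8.95×10⁶ = 9.36×10⁻¹² V²
V_n = √(9.36×10⁻¹²) = 3.06×10⁻⁶ V = 3.06 µV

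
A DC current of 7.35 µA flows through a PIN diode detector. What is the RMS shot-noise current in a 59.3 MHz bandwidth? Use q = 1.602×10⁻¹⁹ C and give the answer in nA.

I_n = √(2qI·B)
2qI·B = 2 × 1.602×10⁻¹⁹ × 7.35×10⁻⁶ × 5.93×10⁷ = 1.40×10⁻¹⁶ A²
I_n = √(1.40×10⁻¹⁶) = 1.18×10⁻⁸ A = 11.8 nA

11.8 nA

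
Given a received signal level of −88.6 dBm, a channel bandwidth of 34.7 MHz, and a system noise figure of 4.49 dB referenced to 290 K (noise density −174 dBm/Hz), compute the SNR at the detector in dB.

5.5 dB

Noise floor: N = −174 + 10 log₁₀(B) + NF
10 log₁₀(3.47×10⁷) = 75.4 dB
N = −174 + 75.4 + 4.49 = −94.11 dBm
SNR = P_sig − N = −88.6 − (−94.11) = 5.51 dB → 5.5 dB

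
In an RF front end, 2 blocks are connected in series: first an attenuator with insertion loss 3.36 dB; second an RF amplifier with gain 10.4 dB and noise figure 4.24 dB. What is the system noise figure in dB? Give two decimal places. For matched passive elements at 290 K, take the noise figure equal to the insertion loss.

7.60 dB

Convert to linear (a loss of L dB is a gain of −L dB): F_i = 10^(NF_i/10), G_i = 10^(G_i,dB/10)
  Stage 1: F_1 = 10^(3.36/10) = 2.168, G_1 = 10^(−3.36/10) = 0.4613
  Stage 2: F_2 = 10^(4.24/10) = 2.655, G_2 = 10^(10.4/10) = 10.96
Friis cascade:
  F = 2.168 + (2.655 − 1)/0.4613 = 5.754
NF = 10 log₁₀(5.754) = 7.60 dB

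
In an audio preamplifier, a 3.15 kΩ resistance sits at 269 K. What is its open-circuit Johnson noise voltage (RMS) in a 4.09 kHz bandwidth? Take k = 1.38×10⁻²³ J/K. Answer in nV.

V_n = √(4kTRB)
4kTRB = 4 × 1.38×10⁻²³ × 269 × 3.15×10³ × 4.09×10³ = 1.91×10⁻¹³ V²
V_n = √(1.91×10⁻¹³) = 4.37×10⁻⁷ V = 437 nV

437 nV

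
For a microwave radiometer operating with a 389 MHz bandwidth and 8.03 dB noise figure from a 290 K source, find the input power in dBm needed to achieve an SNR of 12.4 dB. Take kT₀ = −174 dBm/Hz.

−67.7 dBm

Sensitivity = −174 + 10 log₁₀(B) + NF + SNR_min
= −174 + 85.9 + 8.03 + 12.4
= −67.67 dBm → −67.7 dBm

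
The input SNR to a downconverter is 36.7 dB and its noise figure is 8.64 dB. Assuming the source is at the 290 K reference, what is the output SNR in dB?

By definition F = SNR_in/SNR_out, so in dB: SNR_out = SNR_in − NF
SNR_out = 36.7 − 8.64 = 28.06 dB

28.06 dB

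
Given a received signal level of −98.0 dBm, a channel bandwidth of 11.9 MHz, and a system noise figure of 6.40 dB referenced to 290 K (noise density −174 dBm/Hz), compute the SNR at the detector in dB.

−1.2 dB

Noise floor: N = −174 + 10 log₁₀(B) + NF
10 log₁₀(1.19×10⁷) = 70.76 dB
N = −174 + 70.76 + 6.40 = −96.84 dBm
SNR = P_sig − N = −98.0 − (−96.84) = −1.16 dB → −1.2 dB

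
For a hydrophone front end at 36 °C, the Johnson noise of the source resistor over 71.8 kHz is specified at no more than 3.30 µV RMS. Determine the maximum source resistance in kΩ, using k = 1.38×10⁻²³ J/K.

T = 36 °C + 273.15 = 309.15 K
Johnson–Nyquist: V_n = √(4kTRB) ⇒ R = V_n² / (4kTB)
4kTB = 4 × 1.38×10⁻²³ × 309.15 × 7.18×10⁴ = 1.23×10⁻¹⁵
R = (3.30×10⁻⁶)² / 1.23×10⁻¹⁵ = 8.89×10³ Ω = 8.89 kΩ

8.89 kΩ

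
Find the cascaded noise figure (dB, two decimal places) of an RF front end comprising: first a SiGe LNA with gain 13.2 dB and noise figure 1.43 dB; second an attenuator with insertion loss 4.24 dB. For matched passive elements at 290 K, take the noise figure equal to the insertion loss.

Convert to linear (a loss of L dB is a gain of −L dB): F_i = 10^(NF_i/10), G_i = 10^(G_i,dB/10)
  Stage 1: F_1 = 10^(1.43/10) = 1.390, G_1 = 10^(13.2/10) = 20.89
  Stage 2: F_2 = 10^(4.24/10) = 2.655, G_2 = 10^(−4.24/10) = 0.3767
Friis cascade:
  F = 1.390 + (2.655 − 1)/20.89 = 1.469
NF = 10 log₁₀(1.469) = 1.67 dB

1.67 dB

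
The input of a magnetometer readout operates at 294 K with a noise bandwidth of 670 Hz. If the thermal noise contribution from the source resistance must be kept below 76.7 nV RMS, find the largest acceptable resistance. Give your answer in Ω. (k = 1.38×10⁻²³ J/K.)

Johnson–Nyquist: V_n = √(4kTRB) ⇒ R = V_n² / (4kTB)
4kTB = 4 × 1.38×10⁻²³ × 294 × 6.70×10² = 1.09×10⁻¹⁷
R = (7.67×10⁻⁸)² / 1.09×10⁻¹⁷ = 5.41×10² Ω = 541 Ω

541 Ω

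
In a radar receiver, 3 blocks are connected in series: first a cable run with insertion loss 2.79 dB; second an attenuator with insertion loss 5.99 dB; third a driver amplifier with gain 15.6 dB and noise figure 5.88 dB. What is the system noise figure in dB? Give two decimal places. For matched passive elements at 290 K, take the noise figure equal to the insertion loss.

Convert to linear (a loss of L dB is a gain of −L dB): F_i = 10^(NF_i/10), G_i = 10^(G_i,dB/10)
  Stage 1: F_1 = 10^(2.79/10) = 1.901, G_1 = 10^(−2.79/10) = 0.5260
  Stage 2: F_2 = 10^(5.99/10) = 3.972, G_2 = 10^(−5.99/10) = 0.2518
  Stage 3: F_3 = 10^(5.88/10) = 3.873, G_3 = 10^(15.6/10) = 36.31
Friis cascade:
  F = 1.901 + (3.972 − 1)/0.5260 + (3.873 − 1)/0.1324 = 29.24
NF = 10 log₁₀(29.24) = 14.66 dB

14.66 dB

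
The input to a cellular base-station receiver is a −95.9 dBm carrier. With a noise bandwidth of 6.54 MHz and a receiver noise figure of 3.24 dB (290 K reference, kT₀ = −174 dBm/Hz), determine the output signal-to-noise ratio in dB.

6.7 dB

Noise floor: N = −174 + 10 log₁₀(B) + NF
10 log₁₀(6.54×10⁶) = 68.16 dB
N = −174 + 68.16 + 3.24 = −102.60 dBm
SNR = P_sig − N = −95.9 − (−102.60) = 6.70 dB → 6.7 dB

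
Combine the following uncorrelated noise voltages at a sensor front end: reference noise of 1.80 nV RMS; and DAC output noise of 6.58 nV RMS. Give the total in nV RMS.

6.82 nV

Uncorrelated sources add in power (mean-square): V_tot = √(ΣV_i²)
V_tot = √[(1.80×10⁻⁹)² + (6.58×10⁻⁹)²] = 6.82×10⁻⁹ V = 6.82 nV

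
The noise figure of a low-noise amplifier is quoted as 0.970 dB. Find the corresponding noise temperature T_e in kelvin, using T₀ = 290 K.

F = 10^(0.970/10) = 1.25026
T_e = (F − 1)·T₀ = (1.25026 − 1) × 290 = 72.6 K

72.6 K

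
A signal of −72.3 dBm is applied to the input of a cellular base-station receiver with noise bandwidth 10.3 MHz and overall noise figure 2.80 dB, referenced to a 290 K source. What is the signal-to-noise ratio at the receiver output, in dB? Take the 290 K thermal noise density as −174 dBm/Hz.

28.8 dB

Noise floor: N = −174 + 10 log₁₀(B) + NF
10 log₁₀(1.03×10⁷) = 70.13 dB
N = −174 + 70.13 + 2.80 = −101.07 dBm
SNR = P_sig − N = −72.3 − (−101.07) = 28.77 dB → 28.8 dB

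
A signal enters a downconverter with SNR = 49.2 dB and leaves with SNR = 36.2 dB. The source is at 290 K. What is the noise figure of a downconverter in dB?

NF (dB) = SNR_in(dB) − SNR_out(dB) when the source is at T₀
NF = 49.2 − 36.2 = 13.0 dB

13.0 dB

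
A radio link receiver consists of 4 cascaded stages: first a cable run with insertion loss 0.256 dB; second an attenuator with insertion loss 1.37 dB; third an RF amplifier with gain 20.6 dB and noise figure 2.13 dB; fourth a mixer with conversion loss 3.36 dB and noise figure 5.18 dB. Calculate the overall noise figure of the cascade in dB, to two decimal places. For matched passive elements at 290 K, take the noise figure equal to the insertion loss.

3.81 dB

Convert to linear (a loss of L dB is a gain of −L dB): F_i = 10^(NF_i/10), G_i = 10^(G_i,dB/10)
  Stage 1: F_1 = 10^(0.256/10) = 1.061, G_1 = 10^(−0.256/10) = 0.9428
  Stage 2: F_2 = 10^(1.37/10) = 1.371, G_2 = 10^(−1.37/10) = 0.7295
  Stage 3: F_3 = 10^(2.13/10) = 1.633, G_3 = 10^(20.6/10) = 114.8
  Stage 4: F_4 = 10^(5.18/10) = 3.296, G_4 = 10^(−3.36/10) = 0.4613
Friis cascade:
  F = 1.061 + (1.371 − 1)/0.9428 + (1.633 − 1)/0.6877 + (3.296 − 1)/78.96 = 2.404
NF = 10 log₁₀(2.404) = 3.81 dB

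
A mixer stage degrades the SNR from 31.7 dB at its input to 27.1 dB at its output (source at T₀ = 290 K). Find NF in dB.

NF (dB) = SNR_in(dB) − SNR_out(dB) when the source is at T₀
NF = 31.7 − 27.1 = 4.6 dB

4.6 dB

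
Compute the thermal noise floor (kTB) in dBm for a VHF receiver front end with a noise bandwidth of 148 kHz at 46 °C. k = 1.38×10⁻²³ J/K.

−121.9 dBm

T = 46 °C + 273.15 = 319.15 K
P_n = kTB = 1.38×10⁻²³ × 319.15 × 1.48×10⁵ = 6.52×10⁻¹⁶ W
In dBm: 10 log₁₀(6.52×10⁻¹⁶ / 10⁻³) = −121.9 dBm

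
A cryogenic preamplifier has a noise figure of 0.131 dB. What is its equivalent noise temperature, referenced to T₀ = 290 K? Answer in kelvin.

8.88 K

F = 10^(0.131/10) = 1.03062
T_e = (F − 1)·T₀ = (1.03062 − 1) × 290 = 8.88 K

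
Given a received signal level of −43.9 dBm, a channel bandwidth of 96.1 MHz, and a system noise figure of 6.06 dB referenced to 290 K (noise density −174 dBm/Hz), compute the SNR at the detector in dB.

Noise floor: N = −174 + 10 log₁₀(B) + NF
10 log₁₀(9.61×10⁷) = 79.83 dB
N = −174 + 79.83 + 6.06 = −88.11 dBm
SNR = P_sig − N = −43.9 − (−88.11) = 44.21 dB → 44.2 dB

44.2 dB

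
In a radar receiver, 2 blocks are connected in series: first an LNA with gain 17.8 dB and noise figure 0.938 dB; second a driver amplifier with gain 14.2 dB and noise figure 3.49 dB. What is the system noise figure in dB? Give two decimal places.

1.01 dB

Convert to linear (a loss of L dB is a gain of −L dB): F_i = 10^(NF_i/10), G_i = 10^(G_i,dB/10)
  Stage 1: F_1 = 10^(0.938/10) = 1.241, G_1 = 10^(17.8/10) = 60.26
  Stage 2: F_2 = 10^(3.49/10) = 2.234, G_2 = 10^(14.2/10) = 26.30
Friis cascade:
  F = 1.241 + (2.234 − 1)/60.26 = 1.262
NF = 10 log₁₀(1.262) = 1.01 dB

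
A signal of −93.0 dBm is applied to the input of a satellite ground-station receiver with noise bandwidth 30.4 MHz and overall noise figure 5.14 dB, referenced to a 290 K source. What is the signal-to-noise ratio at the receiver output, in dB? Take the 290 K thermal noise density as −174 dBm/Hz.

Noise floor: N = −174 + 10 log₁₀(B) + NF
10 log₁₀(3.04×10⁷) = 74.83 dB
N = −174 + 74.83 + 5.14 = −94.03 dBm
SNR = P_sig − N = −93.0 − (−94.03) = 1.03 dB → 1.0 dB

1.0 dB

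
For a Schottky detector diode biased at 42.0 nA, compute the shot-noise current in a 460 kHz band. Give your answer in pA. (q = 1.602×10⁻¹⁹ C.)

I_n = √(2qI·B)
2qI·B = 2 × 1.602×10⁻¹⁹ × 4.20×10⁻⁸ × 4.60×10⁵ = 6.19×10⁻²¹ A²
I_n = √(6.19×10⁻²¹) = 7.87×10⁻¹¹ A = 78.7 pA

78.7 pA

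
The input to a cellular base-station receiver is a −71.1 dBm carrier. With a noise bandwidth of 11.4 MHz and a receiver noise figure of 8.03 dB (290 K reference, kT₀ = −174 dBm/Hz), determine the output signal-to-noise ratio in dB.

Noise floor: N = −174 + 10 log₁₀(B) + NF
10 log₁₀(1.14×10⁷) = 70.57 dB
N = −174 + 70.57 + 8.03 = −95.40 dBm
SNR = P_sig − N = −71.1 − (−95.40) = 24.30 dB → 24.3 dB

24.3 dB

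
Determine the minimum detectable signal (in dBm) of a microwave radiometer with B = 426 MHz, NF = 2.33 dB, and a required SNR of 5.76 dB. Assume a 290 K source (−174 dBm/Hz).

Sensitivity = −174 + 10 log₁₀(B) + NF + SNR_min
= −174 + 86.29 + 2.33 + 5.76
= −79.62 dBm → −79.6 dBm

−79.6 dBm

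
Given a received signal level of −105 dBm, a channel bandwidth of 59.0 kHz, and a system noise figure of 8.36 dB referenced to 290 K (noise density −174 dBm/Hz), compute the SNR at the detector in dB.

Noise floor: N = −174 + 10 log₁₀(B) + NF
10 log₁₀(5.90×10⁴) = 47.71 dB
N = −174 + 47.71 + 8.36 = −117.93 dBm
SNR = P_sig − N = −105 − (−117.93) = 12.93 dB → 12.9 dB

12.9 dB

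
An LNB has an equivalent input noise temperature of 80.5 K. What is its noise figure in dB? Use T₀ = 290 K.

F = 1 + T_e/T₀ = 1 + 80.5/290 = 1.27759
NF = 10 log₁₀(1.27759) = 1.06 dB

1.06 dB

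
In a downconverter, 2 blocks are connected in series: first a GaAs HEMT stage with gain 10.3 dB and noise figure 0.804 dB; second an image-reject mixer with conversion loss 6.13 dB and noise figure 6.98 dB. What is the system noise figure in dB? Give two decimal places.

Convert to linear (a loss of L dB is a gain of −L dB): F_i = 10^(NF_i/10), G_i = 10^(G_i,dB/10)
  Stage 1: F_1 = 10^(0.804/10) = 1.203, G_1 = 10^(10.3/10) = 10.72
  Stage 2: F_2 = 10^(6.98/10) = 4.989, G_2 = 10^(−6.13/10) = 0.2438
Friis cascade:
  F = 1.203 + (4.989 − 1)/10.72 = 1.576
NF = 10 log₁₀(1.576) = 1.97 dB

1.97 dB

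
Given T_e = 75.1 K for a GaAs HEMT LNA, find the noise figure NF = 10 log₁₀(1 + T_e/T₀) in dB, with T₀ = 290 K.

1.00 dB

F = 1 + T_e/T₀ = 1 + 75.1/290 = 1.25897
NF = 10 log₁₀(1.25897) = 1.00 dB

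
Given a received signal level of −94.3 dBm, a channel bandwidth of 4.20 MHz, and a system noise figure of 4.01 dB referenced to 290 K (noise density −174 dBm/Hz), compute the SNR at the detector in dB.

Noise floor: N = −174 + 10 log₁₀(B) + NF
10 log₁₀(4.20×10⁶) = 66.23 dB
N = −174 + 66.23 + 4.01 = −103.76 dBm
SNR = P_sig − N = −94.3 − (−103.76) = 9.46 dB → 9.5 dB

9.5 dB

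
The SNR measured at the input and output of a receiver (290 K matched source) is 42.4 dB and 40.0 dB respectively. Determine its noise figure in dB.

NF (dB) = SNR_in(dB) − SNR_out(dB) when the source is at T₀
NF = 42.4 − 40.0 = 2.4 dB

2.4 dB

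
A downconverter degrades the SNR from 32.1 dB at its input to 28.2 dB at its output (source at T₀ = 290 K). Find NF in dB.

3.9 dB

NF (dB) = SNR_in(dB) − SNR_out(dB) when the source is at T₀
NF = 32.1 − 28.2 = 3.9 dB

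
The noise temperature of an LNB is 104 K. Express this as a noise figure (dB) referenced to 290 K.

1.33 dB

F = 1 + T_e/T₀ = 1 + 104/290 = 1.35862
NF = 10 log₁₀(1.35862) = 1.33 dB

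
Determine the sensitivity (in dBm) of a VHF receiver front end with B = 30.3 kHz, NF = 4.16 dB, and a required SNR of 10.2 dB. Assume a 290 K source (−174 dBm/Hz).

−114.8 dBm

Sensitivity = −174 + 10 log₁₀(B) + NF + SNR_min
= −174 + 44.81 + 4.16 + 10.2
= −114.83 dBm → −114.8 dBm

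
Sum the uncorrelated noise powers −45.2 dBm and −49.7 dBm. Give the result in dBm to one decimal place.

−43.9 dBm

Convert to linear, add, convert back:
P₁ = 3.02×10⁻⁸ W, P₂ = 1.07×10⁻⁸ W
P_tot = 4.09×10⁻⁸ W → 10 log₁₀(P_tot / 10⁻³) = −43.9 dBm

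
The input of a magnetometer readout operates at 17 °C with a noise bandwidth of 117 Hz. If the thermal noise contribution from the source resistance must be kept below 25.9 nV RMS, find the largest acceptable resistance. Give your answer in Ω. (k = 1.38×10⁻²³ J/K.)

T = 17 °C + 273.15 = 290.15 K
Johnson–Nyquist: V_n = √(4kTRB) ⇒ R = V_n² / (4kTB)
4kTB = 4 × 1.38×10⁻²³ × 290.15 × 1.17×10² = 1.87×10⁻¹⁸
R = (2.59×10⁻⁸)² / 1.87×10⁻¹⁸ = 3.58×10² Ω = 358 Ω

358 Ω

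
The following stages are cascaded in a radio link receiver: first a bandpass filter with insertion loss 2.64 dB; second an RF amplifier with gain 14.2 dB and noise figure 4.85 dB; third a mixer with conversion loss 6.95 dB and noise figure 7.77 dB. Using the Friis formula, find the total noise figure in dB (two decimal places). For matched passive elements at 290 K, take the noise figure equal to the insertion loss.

7.75 dB

Convert to linear (a loss of L dB is a gain of −L dB): F_i = 10^(NF_i/10), G_i = 10^(G_i,dB/10)
  Stage 1: F_1 = 10^(2.64/10) = 1.837, G_1 = 10^(−2.64/10) = 0.5445
  Stage 2: F_2 = 10^(4.85/10) = 3.055, G_2 = 10^(14.2/10) = 26.30
  Stage 3: F_3 = 10^(7.77/10) = 5.984, G_3 = 10^(−6.95/10) = 0.2018
Friis cascade:
  F = 1.837 + (3.055 − 1)/0.5445 + (5.984 − 1)/14.32 = 5.958
NF = 10 log₁₀(5.958) = 7.75 dB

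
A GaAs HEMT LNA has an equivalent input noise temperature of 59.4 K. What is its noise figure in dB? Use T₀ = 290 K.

0.809 dB

F = 1 + T_e/T₀ = 1 + 59.4/290 = 1.20483
NF = 10 log₁₀(1.20483) = 0.809 dB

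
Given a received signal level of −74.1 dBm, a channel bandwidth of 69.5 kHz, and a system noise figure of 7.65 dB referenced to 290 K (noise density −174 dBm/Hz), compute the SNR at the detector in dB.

Noise floor: N = −174 + 10 log₁₀(B) + NF
10 log₁₀(6.95×10⁴) = 48.42 dB
N = −174 + 48.42 + 7.65 = −117.93 dBm
SNR = P_sig − N = −74.1 − (−117.93) = 43.83 dB → 43.8 dB

43.8 dB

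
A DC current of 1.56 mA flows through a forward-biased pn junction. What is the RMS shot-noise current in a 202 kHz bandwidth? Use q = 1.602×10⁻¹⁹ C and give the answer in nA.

I_n = √(2qI·B)
2qI·B = 2 × 1.602×10⁻¹⁹ × 1.56×10⁻³ × 2.02×10⁵ = 1.01×10⁻¹⁶ A²
I_n = √(1.01×10⁻¹⁶) = 1.00×10⁻⁸ A = 10.0 nA

10.0 nA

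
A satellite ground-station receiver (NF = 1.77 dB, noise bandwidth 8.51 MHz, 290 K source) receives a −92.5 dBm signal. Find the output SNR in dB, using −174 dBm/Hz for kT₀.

Noise floor: N = −174 + 10 log₁₀(B) + NF
10 log₁₀(8.51×10⁶) = 69.3 dB
N = −174 + 69.3 + 1.77 = −102.93 dBm
SNR = P_sig − N = −92.5 − (−102.93) = 10.43 dB → 10.4 dB

10.4 dB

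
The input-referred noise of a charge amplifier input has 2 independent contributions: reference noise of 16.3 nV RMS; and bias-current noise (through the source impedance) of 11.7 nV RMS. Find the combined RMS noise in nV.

Uncorrelated sources add in power (mean-square): V_tot = √(ΣV_i²)
V_tot = √[(1.63×10⁻⁸)² + (1.17×10⁻⁸)²] = 2.01×10⁻⁸ V = 20.1 nV

20.1 nV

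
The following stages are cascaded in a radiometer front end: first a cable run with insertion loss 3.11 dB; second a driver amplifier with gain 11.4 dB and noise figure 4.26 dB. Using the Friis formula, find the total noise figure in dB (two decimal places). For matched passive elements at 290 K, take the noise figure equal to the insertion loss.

Convert to linear (a loss of L dB is a gain of −L dB): F_i = 10^(NF_i/10), G_i = 10^(G_i,dB/10)
  Stage 1: F_1 = 10^(3.11/10) = 2.046, G_1 = 10^(−3.11/10) = 0.4887
  Stage 2: F_2 = 10^(4.26/10) = 2.667, G_2 = 10^(11.4/10) = 13.80
Friis cascade:
  F = 2.046 + (2.667 − 1)/0.4887 = 5.458
NF = 10 log₁₀(5.458) = 7.37 dB

7.37 dB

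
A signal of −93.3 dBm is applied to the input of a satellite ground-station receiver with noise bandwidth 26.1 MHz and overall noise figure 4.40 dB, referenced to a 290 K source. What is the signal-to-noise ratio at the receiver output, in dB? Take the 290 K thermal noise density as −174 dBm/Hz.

2.1 dB

Noise floor: N = −174 + 10 log₁₀(B) + NF
10 log₁₀(2.61×10⁷) = 74.17 dB
N = −174 + 74.17 + 4.40 = −95.43 dBm
SNR = P_sig − N = −93.3 − (−95.43) = 2.13 dB → 2.1 dB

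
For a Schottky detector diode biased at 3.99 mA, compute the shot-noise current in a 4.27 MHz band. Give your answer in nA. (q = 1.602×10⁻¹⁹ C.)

73.9 nA

I_n = √(2qI·B)
2qI·B = 2 × 1.602×10⁻¹⁹ × 3.99×10⁻³ × 4.27×10⁶ = 5.46×10⁻¹⁵ A²
I_n = √(5.46×10⁻¹⁵) = 7.39×10⁻⁸ A = 73.9 nA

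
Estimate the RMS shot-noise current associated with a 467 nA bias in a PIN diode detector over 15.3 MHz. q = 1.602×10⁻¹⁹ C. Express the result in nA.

I_n = √(2qI·B)
2qI·B = 2 × 1.602×10⁻¹⁹ × 4.67×10⁻⁷ × 1.53×10⁷ = 2.29×10⁻¹⁸ A²
I_n = √(2.29×10⁻¹⁸) = 1.51×10⁻⁹ A = 1.51 nA

1.51 nA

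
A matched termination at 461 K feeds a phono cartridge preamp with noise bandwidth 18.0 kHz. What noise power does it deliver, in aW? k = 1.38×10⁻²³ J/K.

115 aW

P_n = kTB = 1.38×10⁻²³ × 461 × 1.80×10⁴ = 1.15×10⁻¹⁶ W = 115 aW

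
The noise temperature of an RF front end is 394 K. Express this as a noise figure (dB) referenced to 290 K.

F = 1 + T_e/T₀ = 1 + 394/290 = 2.35862
NF = 10 log₁₀(2.35862) = 3.73 dB

3.73 dB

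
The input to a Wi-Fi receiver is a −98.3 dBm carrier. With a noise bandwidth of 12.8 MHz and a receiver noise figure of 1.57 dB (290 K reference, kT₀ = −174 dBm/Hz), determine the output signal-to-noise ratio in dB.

3.1 dB

Noise floor: N = −174 + 10 log₁₀(B) + NF
10 log₁₀(1.28×10⁷) = 71.07 dB
N = −174 + 71.07 + 1.57 = −101.36 dBm
SNR = P_sig − N = −98.3 − (−101.36) = 3.06 dB → 3.1 dB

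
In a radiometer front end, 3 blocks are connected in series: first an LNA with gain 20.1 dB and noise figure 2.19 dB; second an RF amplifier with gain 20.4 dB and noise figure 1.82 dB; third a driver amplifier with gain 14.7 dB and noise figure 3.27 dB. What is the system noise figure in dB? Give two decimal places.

Convert to linear (a loss of L dB is a gain of −L dB): F_i = 10^(NF_i/10), G_i = 10^(G_i,dB/10)
  Stage 1: F_1 = 10^(2.19/10) = 1.656, G_1 = 10^(20.1/10) = 102.3
  Stage 2: F_2 = 10^(1.82/10) = 1.521, G_2 = 10^(20.4/10) = 109.6
  Stage 3: F_3 = 10^(3.27/10) = 2.123, G_3 = 10^(14.7/10) = 29.51
Friis cascade:
  F = 1.656 + (1.521 − 1)/102.3 + (2.123 − 1)/1.122×10⁴ = 1.661
NF = 10 log₁₀(1.661) = 2.20 dB

2.20 dB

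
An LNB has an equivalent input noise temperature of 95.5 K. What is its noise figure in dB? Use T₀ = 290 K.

F = 1 + T_e/T₀ = 1 + 95.5/290 = 1.32931
NF = 10 log₁₀(1.32931) = 1.24 dB

1.24 dB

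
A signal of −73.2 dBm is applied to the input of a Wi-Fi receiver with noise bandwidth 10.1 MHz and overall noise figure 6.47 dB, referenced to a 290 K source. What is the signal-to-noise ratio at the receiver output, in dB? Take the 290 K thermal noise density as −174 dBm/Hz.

Noise floor: N = −174 + 10 log₁₀(B) + NF
10 log₁₀(1.01×10⁷) = 70.04 dB
N = −174 + 70.04 + 6.47 = −97.49 dBm
SNR = P_sig − N = −73.2 − (−97.49) = 24.29 dB → 24.3 dB

24.3 dB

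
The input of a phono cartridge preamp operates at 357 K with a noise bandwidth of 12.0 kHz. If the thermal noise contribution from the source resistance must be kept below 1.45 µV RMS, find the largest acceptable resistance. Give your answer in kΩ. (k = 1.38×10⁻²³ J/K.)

8.89 kΩ

Johnson–Nyquist: V_n = √(4kTRB) ⇒ R = V_n² / (4kTB)
4kTB = 4 × 1.38×10⁻²³ × 357 × 1.20×10⁴ = 2.36×10⁻¹⁶
R = (1.45×10⁻⁶)² / 2.36×10⁻¹⁶ = 8.89×10³ Ω = 8.89 kΩ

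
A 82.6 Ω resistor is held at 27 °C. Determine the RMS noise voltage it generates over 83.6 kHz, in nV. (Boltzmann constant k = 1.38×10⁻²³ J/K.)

T = 27 °C + 273.15 = 300.15 K
V_n = √(4kTRB)
4kTRB = 4 × 1.38×10⁻²³ × 300.15 × 8.26×10¹ × 8.36×10⁴ = 1.14×10⁻¹³ V²
V_n = √(1.14×10⁻¹³) = 3.38×10⁻⁷ V = 338 nV

338 nV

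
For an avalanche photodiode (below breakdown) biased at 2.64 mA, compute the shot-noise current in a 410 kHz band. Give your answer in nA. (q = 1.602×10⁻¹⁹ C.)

18.6 nA

I_n = √(2qI·B)
2qI·B = 2 × 1.602×10⁻¹⁹ × 2.64×10⁻³ × 4.10×10⁵ = 3.47×10⁻¹⁶ A²
I_n = √(3.47×10⁻¹⁶) = 1.86×10⁻⁸ A = 18.6 nA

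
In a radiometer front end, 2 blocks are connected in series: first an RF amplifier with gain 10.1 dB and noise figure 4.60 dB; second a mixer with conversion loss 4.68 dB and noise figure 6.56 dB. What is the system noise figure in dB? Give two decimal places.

5.09 dB

Convert to linear (a loss of L dB is a gain of −L dB): F_i = 10^(NF_i/10), G_i = 10^(G_i,dB/10)
  Stage 1: F_1 = 10^(4.60/10) = 2.884, G_1 = 10^(10.1/10) = 10.23
  Stage 2: F_2 = 10^(6.56/10) = 4.529, G_2 = 10^(−4.68/10) = 0.3404
Friis cascade:
  F = 2.884 + (4.529 − 1)/10.23 = 3.229
NF = 10 log₁₀(3.229) = 5.09 dB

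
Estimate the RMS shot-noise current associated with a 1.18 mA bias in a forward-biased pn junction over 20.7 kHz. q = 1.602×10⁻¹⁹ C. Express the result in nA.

2.80 nA

I_n = √(2qI·B)
2qI·B = 2 × 1.602×10⁻¹⁹ × 1.18×10⁻³ × 2.07×10⁴ = 7.83×10⁻¹⁸ A²
I_n = √(7.83×10⁻¹⁸) = 2.80×10⁻⁹ A = 2.80 nA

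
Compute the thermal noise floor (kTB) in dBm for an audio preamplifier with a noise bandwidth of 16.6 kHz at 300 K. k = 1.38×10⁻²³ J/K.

−131.6 dBm

P_n = kTB = 1.38×10⁻²³ × 300 × 1.66×10⁴ = 6.87×10⁻¹⁷ W
In dBm: 10 log₁₀(6.87×10⁻¹⁷ / 10⁻³) = −131.6 dBm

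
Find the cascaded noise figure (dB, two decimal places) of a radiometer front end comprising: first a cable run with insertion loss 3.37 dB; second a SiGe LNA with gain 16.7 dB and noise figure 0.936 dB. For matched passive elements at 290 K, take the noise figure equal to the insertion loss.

Convert to linear (a loss of L dB is a gain of −L dB): F_i = 10^(NF_i/10), G_i = 10^(G_i,dB/10)
  Stage 1: F_1 = 10^(3.37/10) = 2.173, G_1 = 10^(−3.37/10) = 0.4603
  Stage 2: F_2 = 10^(0.936/10) = 1.241, G_2 = 10^(16.7/10) = 46.77
Friis cascade:
  F = 2.173 + (1.241 − 1)/0.4603 = 2.695
NF = 10 log₁₀(2.695) = 4.31 dB

4.31 dB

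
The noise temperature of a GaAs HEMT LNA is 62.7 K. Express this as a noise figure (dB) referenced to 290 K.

0.850 dB

F = 1 + T_e/T₀ = 1 + 62.7/290 = 1.21621
NF = 10 log₁₀(1.21621) = 0.850 dB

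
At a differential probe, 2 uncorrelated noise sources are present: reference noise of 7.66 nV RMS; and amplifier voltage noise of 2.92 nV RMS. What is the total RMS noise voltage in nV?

8.20 nV

Uncorrelated sources add in power (mean-square): V_tot = √(ΣV_i²)
V_tot = √[(7.66×10⁻⁹)² + (2.92×10⁻⁹)²] = 8.20×10⁻⁹ V = 8.20 nV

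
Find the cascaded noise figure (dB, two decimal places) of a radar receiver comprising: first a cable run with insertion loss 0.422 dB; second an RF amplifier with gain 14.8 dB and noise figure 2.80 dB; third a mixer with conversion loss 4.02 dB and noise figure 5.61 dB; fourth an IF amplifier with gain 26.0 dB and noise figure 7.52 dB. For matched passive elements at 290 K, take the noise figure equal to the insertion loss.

4.19 dB

Convert to linear (a loss of L dB is a gain of −L dB): F_i = 10^(NF_i/10), G_i = 10^(G_i,dB/10)
  Stage 1: F_1 = 10^(0.422/10) = 1.102, G_1 = 10^(−0.422/10) = 0.9074
  Stage 2: F_2 = 10^(2.80/10) = 1.905, G_2 = 10^(14.8/10) = 30.20
  Stage 3: F_3 = 10^(5.61/10) = 3.639, G_3 = 10^(−4.02/10) = 0.3963
  Stage 4: F_4 = 10^(7.52/10) = 5.649, G_4 = 10^(26.0/10) = 398.1
Friis cascade:
  F = 1.102 + (1.905 − 1)/0.9074 + (3.639 − 1)/27.40 + (5.649 − 1)/10.86 = 2.624
NF = 10 log₁₀(2.624) = 4.19 dB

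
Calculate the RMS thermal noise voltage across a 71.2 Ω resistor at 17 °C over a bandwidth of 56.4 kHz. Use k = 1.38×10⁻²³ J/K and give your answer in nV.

T = 17 °C + 273.15 = 290.15 K
V_n = √(4kTRB)
4kTRB = 4 × 1.38×10⁻²³ × 290.15 × 7.12×10¹ × 5.64×10⁴ = 6.43×10⁻¹⁴ V²
V_n = √(6.43×10⁻¹⁴) = 2.54×10⁻⁷ V = 254 nV

254 nV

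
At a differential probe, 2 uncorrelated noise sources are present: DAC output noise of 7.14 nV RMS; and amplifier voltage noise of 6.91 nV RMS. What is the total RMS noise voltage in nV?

Uncorrelated sources add in power (mean-square): V_tot = √(ΣV_i²)
V_tot = √[(7.14×10⁻⁹)² + (6.91×10⁻⁹)²] = 9.94×10⁻⁹ V = 9.94 nV

9.94 nV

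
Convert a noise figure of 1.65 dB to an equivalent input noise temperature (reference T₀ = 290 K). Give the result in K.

F = 10^(1.65/10) = 1.46218
T_e = (F − 1)·T₀ = (1.46218 − 1) × 290 = 134 K

134 K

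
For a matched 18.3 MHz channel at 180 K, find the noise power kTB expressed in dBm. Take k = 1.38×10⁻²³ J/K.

P_n = kTB = 1.38×10⁻²³ × 180 × 1.83×10⁷ = 4.55×10⁻¹⁴ W
In dBm: 10 log₁₀(4.55×10⁻¹⁴ / 10⁻³) = −103.4 dBm

−103.4 dBm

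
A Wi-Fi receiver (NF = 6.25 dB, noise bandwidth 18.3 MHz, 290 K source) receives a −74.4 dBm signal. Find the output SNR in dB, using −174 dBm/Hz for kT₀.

Noise floor: N = −174 + 10 log₁₀(B) + NF
10 log₁₀(1.83×10⁷) = 72.62 dB
N = −174 + 72.62 + 6.25 = −95.13 dBm
SNR = P_sig − N = −74.4 − (−95.13) = 20.73 dB → 20.7 dB

20.7 dB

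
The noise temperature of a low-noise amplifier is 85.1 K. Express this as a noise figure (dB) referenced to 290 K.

F = 1 + T_e/T₀ = 1 + 85.1/290 = 1.29345
NF = 10 log₁₀(1.29345) = 1.12 dB

1.12 dB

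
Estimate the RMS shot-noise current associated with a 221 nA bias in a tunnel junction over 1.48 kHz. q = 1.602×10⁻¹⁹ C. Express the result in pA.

I_n = √(2qI·B)
2qI·B = 2 × 1.602×10⁻¹⁹ × 2.21×10⁻⁷ × 1.48×10³ = 1.05×10⁻²² A²
I_n = √(1.05×10⁻²²) = 1.02×10⁻¹¹ A = 10.2 pA

10.2 pA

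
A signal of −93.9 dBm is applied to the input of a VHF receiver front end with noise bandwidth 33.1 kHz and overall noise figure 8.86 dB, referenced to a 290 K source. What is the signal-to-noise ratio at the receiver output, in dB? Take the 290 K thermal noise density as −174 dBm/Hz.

26.0 dB

Noise floor: N = −174 + 10 log₁₀(B) + NF
10 log₁₀(3.31×10⁴) = 45.2 dB
N = −174 + 45.2 + 8.86 = −119.94 dBm
SNR = P_sig − N = −93.9 − (−119.94) = 26.04 dB → 26.0 dB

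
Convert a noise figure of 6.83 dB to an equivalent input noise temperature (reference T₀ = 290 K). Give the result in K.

F = 10^(6.83/10) = 4.81948
T_e = (F − 1)·T₀ = (4.81948 − 1) × 290 = 1108 K

1108 K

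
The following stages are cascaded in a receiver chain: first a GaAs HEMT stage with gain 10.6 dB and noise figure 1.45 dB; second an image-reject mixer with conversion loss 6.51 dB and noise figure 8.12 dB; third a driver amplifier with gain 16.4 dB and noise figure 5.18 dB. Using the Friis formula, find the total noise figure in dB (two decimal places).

Convert to linear (a loss of L dB is a gain of −L dB): F_i = 10^(NF_i/10), G_i = 10^(G_i,dB/10)
  Stage 1: F_1 = 10^(1.45/10) = 1.396, G_1 = 10^(10.6/10) = 11.48
  Stage 2: F_2 = 10^(8.12/10) = 6.486, G_2 = 10^(−6.51/10) = 0.2234
  Stage 3: F_3 = 10^(5.18/10) = 3.296, G_3 = 10^(16.4/10) = 43.65
Friis cascade:
  F = 1.396 + (6.486 − 1)/11.48 + (3.296 − 1)/2.564 = 2.770
NF = 10 log₁₀(2.770) = 4.42 dB

4.42 dB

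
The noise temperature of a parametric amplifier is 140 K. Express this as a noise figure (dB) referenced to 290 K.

F = 1 + T_e/T₀ = 1 + 140/290 = 1.48276
NF = 10 log₁₀(1.48276) = 1.71 dB

1.71 dB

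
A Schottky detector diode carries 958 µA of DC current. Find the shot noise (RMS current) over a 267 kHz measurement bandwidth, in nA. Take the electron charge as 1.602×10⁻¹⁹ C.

I_n = √(2qI·B)
2qI·B = 2 × 1.602×10⁻¹⁹ × 9.58×10⁻⁴ × 2.67×10⁵ = 8.20×10⁻¹⁷ A²
I_n = √(8.20×10⁻¹⁷) = 9.05×10⁻⁹ A = 9.05 nA

9.05 nA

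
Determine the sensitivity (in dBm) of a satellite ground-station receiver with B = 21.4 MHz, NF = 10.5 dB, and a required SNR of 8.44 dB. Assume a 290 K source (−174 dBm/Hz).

−81.8 dBm

Sensitivity = −174 + 10 log₁₀(B) + NF + SNR_min
= −174 + 73.3 + 10.5 + 8.44
= −81.76 dBm → −81.8 dBm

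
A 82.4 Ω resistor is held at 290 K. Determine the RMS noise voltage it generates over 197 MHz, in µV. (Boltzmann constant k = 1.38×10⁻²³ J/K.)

16.1 µV

V_n = √(4kTRB)
4kTRB = 4 × 1.38×10⁻²³ × 290 × 8.24×10¹ × 1.97×10⁸ = 2.60×10⁻¹⁰ V²
V_n = √(2.60×10⁻¹⁰) = 1.61×10⁻⁵ V = 16.1 µV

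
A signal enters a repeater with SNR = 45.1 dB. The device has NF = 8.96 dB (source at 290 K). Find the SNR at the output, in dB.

By definition F = SNR_in/SNR_out, so in dB: SNR_out = SNR_in − NF
SNR_out = 45.1 − 8.96 = 36.14 dB

36.14 dB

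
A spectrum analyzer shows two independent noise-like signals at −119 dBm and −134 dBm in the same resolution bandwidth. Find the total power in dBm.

−118.9 dBm

Convert to linear, add, convert back:
P₁ = 1.26×10⁻¹⁵ W, P₂ = 3.98×10⁻¹⁷ W
P_tot = 1.30×10⁻¹⁵ W → 10 log₁₀(P_tot / 10⁻³) = −118.9 dBm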